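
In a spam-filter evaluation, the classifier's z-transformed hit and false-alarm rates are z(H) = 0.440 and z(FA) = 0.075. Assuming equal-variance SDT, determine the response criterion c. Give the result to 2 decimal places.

c = -0.26

c = −½·[z(H) + z(FA)] = −½·(0.440 + 0.075) = -0.2575
c < 0: the classifier has a liberal response bias.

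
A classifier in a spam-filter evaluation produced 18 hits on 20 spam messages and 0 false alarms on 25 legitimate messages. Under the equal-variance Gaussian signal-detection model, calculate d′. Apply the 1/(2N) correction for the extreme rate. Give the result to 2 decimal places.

d′ = 3.34

The false-alarm rate is 0/25 = 0, so apply the 1/(2N) correction: FA → 1/(2·25) = 0.02000.
z(H) = z(0.90000) = 1.282
z(FA) = z(0.02000) = -2.054
d' = 1.282 − (-2.054) = 3.336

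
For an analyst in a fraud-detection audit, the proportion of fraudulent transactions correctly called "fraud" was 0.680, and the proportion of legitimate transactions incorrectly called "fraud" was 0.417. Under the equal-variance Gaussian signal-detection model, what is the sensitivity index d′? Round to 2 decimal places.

d′ = 0.68

Φ⁻¹(0.680) = 0.4677, Φ⁻¹(0.417) = -0.2096
d' = z(H) − z(FA) = 0.4677 − (-0.2096) = 0.6773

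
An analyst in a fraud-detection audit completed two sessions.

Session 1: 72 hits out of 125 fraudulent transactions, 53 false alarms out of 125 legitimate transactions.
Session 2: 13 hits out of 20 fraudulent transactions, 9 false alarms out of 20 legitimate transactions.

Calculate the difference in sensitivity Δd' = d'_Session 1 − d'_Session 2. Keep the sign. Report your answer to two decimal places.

Δd' = -0.13

Session 1: z(0.5760) = 0.192, z(0.4240) = -0.192, d' = 0.384
Session 2: z(0.6500) = 0.385, z(0.4500) = -0.126, d' = 0.511
Δd' = d'_Session 1 − d'_Session 2 = 0.384 − 0.511 = -0.127
Session 2 has the higher sensitivity.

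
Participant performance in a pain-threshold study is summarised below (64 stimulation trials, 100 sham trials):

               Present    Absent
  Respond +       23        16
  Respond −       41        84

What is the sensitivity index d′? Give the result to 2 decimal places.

d′ = 0.63

H = 23/64 = 0.3594
FA = 16/100 = 0.1600
Φ⁻¹(H) = Φ⁻¹(0.3594) = -0.3601
Φ⁻¹(FA) = Φ⁻¹(0.1600) = -0.9945
d' = z(H) − z(FA) = -0.3601 − (-0.9945) = 0.6344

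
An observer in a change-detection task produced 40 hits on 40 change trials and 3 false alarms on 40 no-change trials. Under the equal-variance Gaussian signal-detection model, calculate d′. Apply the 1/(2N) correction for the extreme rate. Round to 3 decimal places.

The hit rate is 40/40 = 1, so apply the 1/(2N) correction: H → 1 − 1/(2·40) = 0.98750.
z(H) = z(0.98750) = 2.2414
z(FA) = z(0.07500) = -1.4395
d' = 2.2414 − (-1.4395) = 3.6809

d′ = 3.681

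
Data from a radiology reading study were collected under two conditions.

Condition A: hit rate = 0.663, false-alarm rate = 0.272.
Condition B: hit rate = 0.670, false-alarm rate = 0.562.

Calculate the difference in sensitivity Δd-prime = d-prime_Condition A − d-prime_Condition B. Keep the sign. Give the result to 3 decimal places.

Δd-prime = 0.744

Condition A: z(0.663) = 0.4207, z(0.272) = -0.6068, d' = 1.0275
Condition B: z(0.670) = 0.4399, z(0.562) = 0.1560, d' = 0.2839
Δd' = d'_Condition A − d'_Condition B = 1.0275 − 0.2839 = 0.7436
Condition A has the higher sensitivity.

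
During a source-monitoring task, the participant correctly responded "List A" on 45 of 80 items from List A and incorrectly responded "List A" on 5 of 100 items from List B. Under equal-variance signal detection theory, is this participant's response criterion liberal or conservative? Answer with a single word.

conservative

z(H) = 0.157, z(FA) = -1.645
c = −½·(z(H) + z(FA)) = 0.744
c > 0 → conservative criterion (biased toward responding “no”).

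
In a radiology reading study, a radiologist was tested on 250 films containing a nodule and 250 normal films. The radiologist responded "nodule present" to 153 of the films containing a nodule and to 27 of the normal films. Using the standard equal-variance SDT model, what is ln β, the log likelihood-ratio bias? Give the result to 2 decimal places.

ln β = 0.72

H = 153/250 = 0.6120
FA = 27/250 = 0.1080
z(H) = z(0.6120) = 0.285
z(FA) = z(0.1080) = -1.237
ln β = −½·[z(H)² − z(FA)²] = −0.5 × (0.081 − 1.530) = 0.7245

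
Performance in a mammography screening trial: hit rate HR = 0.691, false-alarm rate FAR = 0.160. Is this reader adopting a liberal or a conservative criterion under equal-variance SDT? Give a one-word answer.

z(H) = 0.499, z(FA) = -0.994
c = −½·(z(H) + z(FA)) = 0.2475
c > 0 → conservative criterion (biased toward responding “no”).

conservative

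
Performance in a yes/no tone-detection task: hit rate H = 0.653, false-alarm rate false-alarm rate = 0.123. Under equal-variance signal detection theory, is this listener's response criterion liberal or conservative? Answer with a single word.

z(H) = 0.393, z(FA) = -1.160
c = −½·(z(H) + z(FA)) = 0.3835
c > 0 → conservative criterion (biased toward responding “no”).

conservative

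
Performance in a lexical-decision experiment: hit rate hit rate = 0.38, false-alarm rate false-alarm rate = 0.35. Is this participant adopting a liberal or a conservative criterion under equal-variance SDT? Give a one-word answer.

z(H) = -0.305, z(FA) = -0.385
c = −½·(z(H) + z(FA)) = 0.345
c > 0 → conservative criterion (biased toward responding “no”).

conservative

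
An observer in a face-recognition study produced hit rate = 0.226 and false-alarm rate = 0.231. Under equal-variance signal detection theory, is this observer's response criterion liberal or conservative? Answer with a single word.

z(H) = -0.752, z(FA) = -0.736
c = −½·(z(H) + z(FA)) = 0.744
c > 0 → conservative criterion (biased toward responding “no”).

conservative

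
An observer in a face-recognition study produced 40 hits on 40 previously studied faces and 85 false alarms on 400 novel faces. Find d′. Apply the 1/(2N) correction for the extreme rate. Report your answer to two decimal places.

d′ = 3.04

The hit rate is 40/40 = 1, so apply the 1/(2N) correction: H → 1 − 1/(2·40) = 0.98750.
z(H) = z(0.98750) = 2.241
z(FA) = z(0.21250) = -0.798
d' = 2.241 − (-0.798) = 3.039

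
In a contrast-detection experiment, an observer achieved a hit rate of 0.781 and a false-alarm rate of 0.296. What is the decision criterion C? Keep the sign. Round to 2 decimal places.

z(H) = 0.7756
z(FA) = -0.5359
c = −½·[z(H) + z(FA)] = −0.5 × (0.7756 + (-0.5359)) = -0.11985

C = -0.12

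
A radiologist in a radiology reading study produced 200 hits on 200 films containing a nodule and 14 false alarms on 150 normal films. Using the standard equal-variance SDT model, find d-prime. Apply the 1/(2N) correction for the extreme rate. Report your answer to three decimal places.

The hit rate is 200/200 = 1, so apply the 1/(2N) correction: H → 1 − 1/(2·200) = 0.99750.
z(H) = z(0.99750) = 2.8070
z(FA) = z(0.09333) = -1.3205
d' = 2.8070 − (-1.3205) = 4.1275

d-prime = 4.128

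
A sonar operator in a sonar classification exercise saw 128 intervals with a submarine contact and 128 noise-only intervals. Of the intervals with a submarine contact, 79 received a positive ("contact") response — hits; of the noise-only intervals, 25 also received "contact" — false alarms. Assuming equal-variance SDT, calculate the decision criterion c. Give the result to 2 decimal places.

H = 79/128 = 0.6172
FA = 25/128 = 0.1953
z(H) = z(0.6172) = 0.2981
z(FA) = z(0.1953) = -0.8585
c = −½·[z(H) + z(FA)] = −0.5 × (0.2981 + (-0.8585)) = 0.2802

c = 0.28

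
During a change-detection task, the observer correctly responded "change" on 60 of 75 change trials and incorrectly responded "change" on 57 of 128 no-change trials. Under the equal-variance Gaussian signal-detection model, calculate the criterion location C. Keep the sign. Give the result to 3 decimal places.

C = -0.352

H = 60/75 = 0.8000
FA = 57/128 = 0.4453
Φ⁻¹(H) = Φ⁻¹(0.8000) = 0.8416
Φ⁻¹(FA) = Φ⁻¹(0.4453) = -0.1375
c = −½·[z(H) + z(FA)] = −0.5 × (0.8416 + (-0.1375)) = -0.35205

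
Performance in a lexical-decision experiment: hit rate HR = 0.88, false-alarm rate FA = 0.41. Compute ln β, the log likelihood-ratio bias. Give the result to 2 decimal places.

ln β = -0.66

Φ⁻¹(H) = Φ⁻¹(0.88) = 1.175
Φ⁻¹(FA) = Φ⁻¹(0.41) = -0.228
ln β = −½·[z(H)² − z(FA)²] = −0.5 × (1.381 − 0.052) = -0.6645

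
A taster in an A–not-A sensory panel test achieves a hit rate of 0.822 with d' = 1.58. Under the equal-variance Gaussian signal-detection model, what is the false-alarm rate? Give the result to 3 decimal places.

z(hit rate) = z(0.822) = 0.9230
z(FA) = z(H) − d' = 0.9230 − 1.58 = -0.6570
false-alarm rate = Φ(-0.6570) = 0.2556

false-alarm rate = 0.256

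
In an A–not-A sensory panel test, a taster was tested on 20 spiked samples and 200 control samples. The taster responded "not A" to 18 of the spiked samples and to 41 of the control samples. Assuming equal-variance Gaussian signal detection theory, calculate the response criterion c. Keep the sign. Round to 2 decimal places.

H = 18/20 = 0.9000
FA = 41/200 = 0.2050
z(H) = z(0.9000) = 1.2816
z(FA) = z(0.2050) = -0.8239
c = −½·[z(H) + z(FA)] = −0.5 × (1.2816 + (-0.8239)) = -0.22885
c < 0: the taster has a liberal response bias.

c = -0.23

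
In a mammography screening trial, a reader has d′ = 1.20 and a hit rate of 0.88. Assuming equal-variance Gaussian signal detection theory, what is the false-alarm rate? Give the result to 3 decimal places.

z(hit rate) = z(0.88) = 1.1750
z(FA) = z(H) − d' = 1.1750 − 1.20 = -0.0250
false-alarm rate = Φ(-0.0250) = 0.4900

false-alarm rate = 0.490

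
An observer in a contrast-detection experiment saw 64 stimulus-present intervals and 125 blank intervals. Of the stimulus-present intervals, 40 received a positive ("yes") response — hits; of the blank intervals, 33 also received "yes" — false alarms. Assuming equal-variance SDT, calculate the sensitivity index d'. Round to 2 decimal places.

d' = 0.95

H = 40/64 = 0.6250
FA = 33/125 = 0.2640
z(0.6250) = 0.3186, z(0.2640) = -0.6311
d' = z(H) − z(FA) = 0.3186 − (-0.6311) = 0.9497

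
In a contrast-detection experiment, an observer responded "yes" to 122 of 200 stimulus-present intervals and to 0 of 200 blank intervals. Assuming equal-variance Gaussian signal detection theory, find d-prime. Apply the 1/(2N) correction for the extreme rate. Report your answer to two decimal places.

The false-alarm rate is 0/200 = 0, so apply the 1/(2N) correction: FA → 1/(2·200) = 0.00250.
z(H) = z(0.61000) = 0.279
z(FA) = z(0.00250) = -2.807
d' = 0.279 − (-2.807) = 3.086

d-prime = 3.09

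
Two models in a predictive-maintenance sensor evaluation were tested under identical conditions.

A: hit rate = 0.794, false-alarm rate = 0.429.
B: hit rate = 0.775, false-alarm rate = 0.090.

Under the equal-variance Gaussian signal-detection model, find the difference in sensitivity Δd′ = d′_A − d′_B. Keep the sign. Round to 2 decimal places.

A: z(0.794) = 0.820, z(0.429) = -0.179, d' = 0.999
B: z(0.775) = 0.755, z(0.090) = -1.341, d' = 2.096
Δd' = d'_A − d'_B = 0.999 − 2.096 = -1.097
B has the higher sensitivity.

Δd′ = -1.10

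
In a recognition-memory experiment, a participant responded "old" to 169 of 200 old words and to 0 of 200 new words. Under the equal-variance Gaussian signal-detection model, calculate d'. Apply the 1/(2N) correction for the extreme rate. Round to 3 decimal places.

The false-alarm rate is 0/200 = 0, so apply the 1/(2N) correction: FA → 1/(2·200) = 0.00250.
z(H) = z(0.84500) = 1.0152
z(FA) = z(0.00250) = -2.8070
d' = 1.0152 − (-2.8070) = 3.8222

d' = 3.822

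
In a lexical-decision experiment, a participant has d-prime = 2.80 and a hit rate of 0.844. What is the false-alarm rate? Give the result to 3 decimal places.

z(hit rate) = z(0.844) = 1.0110
z(FA) = z(H) − d' = 1.0110 − 2.80 = -1.7890
false-alarm rate = Φ(-1.7890) = 0.0368

false-alarm rate = 0.037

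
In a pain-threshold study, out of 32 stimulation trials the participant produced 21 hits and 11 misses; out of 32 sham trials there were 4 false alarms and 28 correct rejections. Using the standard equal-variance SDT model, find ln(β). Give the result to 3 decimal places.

ln β = 0.581

H = 21/32 = 0.6562
FA = 4/32 = 0.1250
Φ⁻¹(H) = 0.4021
Φ⁻¹(FA) = -1.1503
ln β = −½·[z(H)² − z(FA)²] = −0.5 × (0.1617 − 1.3232) = 0.58075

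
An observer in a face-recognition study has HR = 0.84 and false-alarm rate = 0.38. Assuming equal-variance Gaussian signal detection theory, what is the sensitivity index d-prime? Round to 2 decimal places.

d-prime = 1.30

Φ⁻¹(H) = Φ⁻¹(0.84) = 0.994
Φ⁻¹(FA) = Φ⁻¹(0.38) = -0.305
d' = z(H) − z(FA) = 0.994 − (-0.305) = 1.299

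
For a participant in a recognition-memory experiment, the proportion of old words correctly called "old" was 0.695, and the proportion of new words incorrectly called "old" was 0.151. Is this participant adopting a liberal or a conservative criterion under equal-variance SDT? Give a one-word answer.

z(H) = 0.510, z(FA) = -1.032
c = −½·(z(H) + z(FA)) = 0.261
c > 0 → conservative criterion (biased toward responding “no”).

conservative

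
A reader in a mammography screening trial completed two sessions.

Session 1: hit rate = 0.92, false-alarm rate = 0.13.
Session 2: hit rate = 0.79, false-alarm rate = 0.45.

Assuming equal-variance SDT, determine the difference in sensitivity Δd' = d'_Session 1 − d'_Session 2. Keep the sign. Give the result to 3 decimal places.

Δd' = 1.599

Session 1: z(0.92) = 1.4051, z(0.13) = -1.1264, d' = 2.5315
Session 2: z(0.79) = 0.8064, z(0.45) = -0.1257, d' = 0.9321
Δd' = d'_Session 1 − d'_Session 2 = 2.5315 − 0.9321 = 1.5994
Session 1 has the higher sensitivity.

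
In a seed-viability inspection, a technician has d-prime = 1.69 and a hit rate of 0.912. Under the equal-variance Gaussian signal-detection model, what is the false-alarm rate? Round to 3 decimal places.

false-alarm rate = 0.368

z(hit rate) = z(0.912) = 1.3532
z(FA) = z(H) − d' = 1.3532 − 1.69 = -0.3368
false-alarm rate = Φ(-0.3368) = 0.3681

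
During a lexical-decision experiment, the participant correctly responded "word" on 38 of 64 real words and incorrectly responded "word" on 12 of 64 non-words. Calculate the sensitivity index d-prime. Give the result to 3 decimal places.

d-prime = 1.124

H = 38/64 = 0.5938
FA = 12/64 = 0.1875
z(H) = z(0.5938) = 0.2373
z(FA) = z(0.1875) = -0.8871
d' = z(H) − z(FA) = 0.2373 − (-0.8871) = 1.1244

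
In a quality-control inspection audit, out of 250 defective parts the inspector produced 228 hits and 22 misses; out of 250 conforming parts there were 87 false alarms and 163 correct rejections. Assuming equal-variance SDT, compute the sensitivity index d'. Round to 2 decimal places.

H = 228/250 = 0.9120
FA = 87/250 = 0.3480
z(0.9120) = 1.353, z(0.3480) = -0.391
d' = z(H) − z(FA) = 1.353 − (-0.391) = 1.744

d' = 1.74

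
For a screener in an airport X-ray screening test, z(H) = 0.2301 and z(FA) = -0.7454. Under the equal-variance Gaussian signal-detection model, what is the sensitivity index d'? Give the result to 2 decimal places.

d' = z(H) − z(FA) = 0.2301 − (-0.7454) = 0.9755

d' = 0.98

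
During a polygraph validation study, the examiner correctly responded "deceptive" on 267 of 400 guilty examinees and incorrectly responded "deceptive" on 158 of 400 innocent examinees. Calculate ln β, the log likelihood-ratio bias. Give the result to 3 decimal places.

H = 267/400 = 0.6675
FA = 158/400 = 0.3950
z(H) = 0.4330
z(FA) = -0.2663
ln β = −½·[z(H)² − z(FA)²] = −0.5 × (0.1875 − 0.0709) = -0.0583

ln β = -0.058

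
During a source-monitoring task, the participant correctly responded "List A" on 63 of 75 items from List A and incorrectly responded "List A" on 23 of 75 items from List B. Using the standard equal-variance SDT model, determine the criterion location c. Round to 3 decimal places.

c = -0.245

H = 63/75 = 0.8400
FA = 23/75 = 0.3067
z(H) = z(0.8400) = 0.9945
z(FA) = z(0.3067) = -0.5052
c = −½·[z(H) + z(FA)] = −0.5 × (0.9945 + (-0.5052)) = -0.24465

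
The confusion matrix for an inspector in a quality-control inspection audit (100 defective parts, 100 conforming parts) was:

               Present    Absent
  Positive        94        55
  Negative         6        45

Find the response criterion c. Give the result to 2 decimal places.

H = 94/100 = 0.9400
FA = 55/100 = 0.5500
z(0.9400) = 1.5548, z(0.5500) = 0.1257
c = −½·[z(H) + z(FA)] = −0.5 × (1.5548 + 0.1257) = -0.84025
c < 0: the inspector has a liberal response bias.

c = -0.84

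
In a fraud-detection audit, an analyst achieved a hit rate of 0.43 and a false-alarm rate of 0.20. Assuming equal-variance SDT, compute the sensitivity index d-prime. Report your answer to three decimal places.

d-prime = 0.665

z(0.43) = -0.1764, z(0.20) = -0.8416
d' = z(H) − z(FA) = -0.1764 − (-0.8416) = 0.6652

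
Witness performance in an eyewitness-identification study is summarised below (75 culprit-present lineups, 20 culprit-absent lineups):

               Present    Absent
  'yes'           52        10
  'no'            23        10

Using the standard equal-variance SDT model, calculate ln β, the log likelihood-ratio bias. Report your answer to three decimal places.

ln β = -0.128

H = 52/75 = 0.6933
FA = 10/20 = 0.5000
Φ⁻¹(0.6933) = 0.5052, Φ⁻¹(0.5000) = 0.0000
ln β = −½·[z(H)² − z(FA)²] = −0.5 × (0.2552 − 0.0000) = -0.1276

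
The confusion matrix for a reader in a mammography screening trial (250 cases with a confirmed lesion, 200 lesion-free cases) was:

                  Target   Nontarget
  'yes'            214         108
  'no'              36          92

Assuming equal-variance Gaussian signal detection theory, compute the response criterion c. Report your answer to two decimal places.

H = 214/250 = 0.8560
FA = 108/200 = 0.5400
z(H) = 1.0625
z(FA) = 0.1004
c = −½·[z(H) + z(FA)] = −0.5 × (1.0625 + 0.1004) = -0.58145
c < 0: the reader has a liberal response bias.

c = -0.58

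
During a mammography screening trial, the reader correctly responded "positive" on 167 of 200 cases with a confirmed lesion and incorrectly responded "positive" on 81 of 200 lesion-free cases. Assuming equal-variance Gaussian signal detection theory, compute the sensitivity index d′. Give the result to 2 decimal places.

H = 167/200 = 0.8350
FA = 81/200 = 0.4050
z(H) = z(0.8350) = 0.9741
z(FA) = z(0.4050) = -0.2404
d' = z(H) − z(FA) = 0.9741 − (-0.2404) = 1.2145

d′ = 1.21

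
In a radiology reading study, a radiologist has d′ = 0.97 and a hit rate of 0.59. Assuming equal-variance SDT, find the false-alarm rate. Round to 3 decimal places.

z(hit rate) = z(0.59) = 0.2275
z(FA) = z(H) − d' = 0.2275 − 0.97 = -0.7425
false-alarm rate = Φ(-0.7425) = 0.2289

false-alarm rate = 0.229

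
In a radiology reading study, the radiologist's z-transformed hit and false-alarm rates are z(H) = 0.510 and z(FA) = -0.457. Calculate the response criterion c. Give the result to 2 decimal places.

c = -0.03

c = −½·[z(H) + z(FA)] = −½·(0.510 + (-0.457)) = -0.0265
c < 0: the radiologist has a liberal response bias.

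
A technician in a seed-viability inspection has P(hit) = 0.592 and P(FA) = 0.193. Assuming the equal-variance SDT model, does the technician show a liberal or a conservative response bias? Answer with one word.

conservative

z(H) = 0.233, z(FA) = -0.867
c = −½·(z(H) + z(FA)) = 0.317
c > 0 → conservative criterion (biased toward responding “no”).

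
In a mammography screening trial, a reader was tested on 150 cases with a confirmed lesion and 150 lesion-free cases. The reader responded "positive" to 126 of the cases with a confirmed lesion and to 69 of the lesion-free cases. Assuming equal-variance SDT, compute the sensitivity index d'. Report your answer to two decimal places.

d' = 1.09

H = 126/150 = 0.8400
FA = 69/150 = 0.4600
z(0.8400) = 0.9945, z(0.4600) = -0.1004
d' = z(H) − z(FA) = 0.9945 − (-0.1004) = 1.0949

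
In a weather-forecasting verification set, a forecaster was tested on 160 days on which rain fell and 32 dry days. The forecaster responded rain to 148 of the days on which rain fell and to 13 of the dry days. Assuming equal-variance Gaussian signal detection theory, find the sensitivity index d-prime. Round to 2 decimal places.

H = 148/160 = 0.9250
FA = 13/32 = 0.4062
z(H) = 1.440
z(FA) = -0.237
d' = z(H) − z(FA) = 1.440 − (-0.237) = 1.677

d-prime = 1.68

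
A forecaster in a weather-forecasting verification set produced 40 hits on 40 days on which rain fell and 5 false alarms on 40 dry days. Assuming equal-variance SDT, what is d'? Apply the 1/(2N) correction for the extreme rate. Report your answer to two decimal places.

The hit rate is 40/40 = 1, so apply the 1/(2N) correction: H → 1 − 1/(2·40) = 0.98750.
z(H) = z(0.98750) = 2.241
z(FA) = z(0.12500) = -1.150
d' = 2.241 − (-1.150) = 3.391

d' = 3.39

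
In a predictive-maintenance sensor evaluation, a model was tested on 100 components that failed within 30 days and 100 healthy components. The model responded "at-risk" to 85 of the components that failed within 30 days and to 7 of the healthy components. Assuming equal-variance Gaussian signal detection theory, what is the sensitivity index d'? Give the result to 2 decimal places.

d' = 2.51

H = 85/100 = 0.8500
FA = 7/100 = 0.0700
Φ⁻¹(H) = Φ⁻¹(0.8500) = 1.036
Φ⁻¹(FA) = Φ⁻¹(0.0700) = -1.476
d' = z(H) − z(FA) = 1.036 − (-1.476) = 2.512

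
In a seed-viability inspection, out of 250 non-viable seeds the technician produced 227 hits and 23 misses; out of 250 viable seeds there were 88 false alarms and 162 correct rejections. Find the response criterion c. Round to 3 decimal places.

H = 227/250 = 0.9080
FA = 88/250 = 0.3520
z(H) = z(0.9080) = 1.3285
z(FA) = z(0.3520) = -0.3799
c = −½·[z(H) + z(FA)] = −0.5 × (1.3285 + (-0.3799)) = -0.4743
c < 0: the technician has a liberal response bias.

c = -0.474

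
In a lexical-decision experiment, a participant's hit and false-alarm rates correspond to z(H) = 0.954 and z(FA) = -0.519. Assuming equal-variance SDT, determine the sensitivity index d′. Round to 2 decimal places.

d′ = 1.47

d' = z(H) − z(FA) = 0.954 − (-0.519) = 1.473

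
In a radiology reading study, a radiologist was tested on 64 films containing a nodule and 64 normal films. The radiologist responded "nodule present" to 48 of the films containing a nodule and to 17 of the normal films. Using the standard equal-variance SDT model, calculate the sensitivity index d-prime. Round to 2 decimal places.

d-prime = 1.30

H = 48/64 = 0.7500
FA = 17/64 = 0.2656
Φ⁻¹(0.7500) = 0.674, Φ⁻¹(0.2656) = -0.626
d' = z(H) − z(FA) = 0.674 − (-0.626) = 1.300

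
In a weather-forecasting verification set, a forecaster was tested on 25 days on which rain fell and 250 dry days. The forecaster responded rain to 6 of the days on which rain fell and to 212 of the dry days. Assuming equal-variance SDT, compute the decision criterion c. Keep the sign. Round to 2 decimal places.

c = -0.16

H = 6/25 = 0.2400
FA = 212/250 = 0.8480
z(H) = -0.706
z(FA) = 1.028
c = −½·[z(H) + z(FA)] = −0.5 × (-0.706 + 1.028) = -0.161
c < 0: the forecaster has a liberal response bias.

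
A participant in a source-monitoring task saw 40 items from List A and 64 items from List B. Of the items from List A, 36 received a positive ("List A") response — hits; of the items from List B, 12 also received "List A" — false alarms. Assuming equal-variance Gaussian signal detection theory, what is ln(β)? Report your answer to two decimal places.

ln β = -0.43

H = 36/40 = 0.9000
FA = 12/64 = 0.1875
z(H) = 1.282
z(FA) = -0.887
ln β = −½·[z(H)² − z(FA)²] = −0.5 × (1.644 − 0.787) = -0.4285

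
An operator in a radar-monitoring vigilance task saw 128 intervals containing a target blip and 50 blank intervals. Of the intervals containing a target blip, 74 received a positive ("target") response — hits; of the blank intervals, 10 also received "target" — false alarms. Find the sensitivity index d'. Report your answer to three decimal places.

H = 74/128 = 0.5781
FA = 10/50 = 0.2000
z(H) = z(0.5781) = 0.1970
z(FA) = z(0.2000) = -0.8416
d' = z(H) − z(FA) = 0.1970 − (-0.8416) = 1.0386

d' = 1.039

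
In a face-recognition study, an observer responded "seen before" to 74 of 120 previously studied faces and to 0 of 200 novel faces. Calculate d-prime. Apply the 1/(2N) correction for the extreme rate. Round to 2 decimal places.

d-prime = 3.10

The false-alarm rate is 0/200 = 0, so apply the 1/(2N) correction: FA → 1/(2·200) = 0.00250.
z(H) = z(0.61667) = 0.297
z(FA) = z(0.00250) = -2.807
d' = 0.297 − (-2.807) = 3.104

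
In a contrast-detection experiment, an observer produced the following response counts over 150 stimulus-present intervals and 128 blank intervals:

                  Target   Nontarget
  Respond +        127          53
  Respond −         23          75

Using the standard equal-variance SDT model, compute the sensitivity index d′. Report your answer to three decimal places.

H = 127/150 = 0.8467
FA = 53/128 = 0.4141
Φ⁻¹(H) = 1.0224
Φ⁻¹(FA) = -0.2170
d' = z(H) − z(FA) = 1.0224 − (-0.2170) = 1.2394

d′ = 1.239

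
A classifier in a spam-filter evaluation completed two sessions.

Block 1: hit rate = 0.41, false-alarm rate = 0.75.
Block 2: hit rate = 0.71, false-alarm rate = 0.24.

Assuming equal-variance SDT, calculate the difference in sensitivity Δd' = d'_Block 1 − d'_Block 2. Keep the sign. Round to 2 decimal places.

Block 1: z(0.41) = -0.228, z(0.75) = 0.674, d' = -0.902
Block 2: z(0.71) = 0.553, z(0.24) = -0.706, d' = 1.259
Δd' = d'_Block 1 − d'_Block 2 = -0.902 − 1.259 = -2.161
Block 2 has the higher sensitivity.

Δd' = -2.16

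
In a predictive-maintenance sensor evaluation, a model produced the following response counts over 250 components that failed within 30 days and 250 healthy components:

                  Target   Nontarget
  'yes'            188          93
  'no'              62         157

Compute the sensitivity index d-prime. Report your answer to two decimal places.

H = 188/250 = 0.7520
FA = 93/250 = 0.3720
Φ⁻¹(H) = 0.681
Φ⁻¹(FA) = -0.327
d' = z(H) − z(FA) = 0.681 − (-0.327) = 1.008

d-prime = 1.01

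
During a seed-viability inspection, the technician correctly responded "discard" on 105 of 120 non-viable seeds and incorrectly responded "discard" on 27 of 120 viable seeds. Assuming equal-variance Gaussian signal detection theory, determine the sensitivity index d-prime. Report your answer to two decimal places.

d-prime = 1.91

H = 105/120 = 0.8750
FA = 27/120 = 0.2250
Φ⁻¹(H) = Φ⁻¹(0.8750) = 1.1503
Φ⁻¹(FA) = Φ⁻¹(0.2250) = -0.7554
d' = z(H) − z(FA) = 1.1503 − (-0.7554) = 1.9057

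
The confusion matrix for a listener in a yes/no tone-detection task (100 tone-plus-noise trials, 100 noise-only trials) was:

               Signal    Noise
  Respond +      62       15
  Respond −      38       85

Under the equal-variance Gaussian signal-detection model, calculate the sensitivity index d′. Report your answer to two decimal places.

H = 62/100 = 0.6200
FA = 15/100 = 0.1500
Φ⁻¹(0.6200) = 0.305, Φ⁻¹(0.1500) = -1.036
d' = z(H) − z(FA) = 0.305 − (-1.036) = 1.341

d′ = 1.34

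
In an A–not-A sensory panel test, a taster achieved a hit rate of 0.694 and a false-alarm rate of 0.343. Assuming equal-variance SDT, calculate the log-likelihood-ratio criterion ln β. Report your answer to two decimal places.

ln β = -0.05

Φ⁻¹(H) = Φ⁻¹(0.694) = 0.507
Φ⁻¹(FA) = Φ⁻¹(0.343) = -0.404
ln β = −½·[z(H)² − z(FA)²] = −0.5 × (0.257 − 0.163) = -0.047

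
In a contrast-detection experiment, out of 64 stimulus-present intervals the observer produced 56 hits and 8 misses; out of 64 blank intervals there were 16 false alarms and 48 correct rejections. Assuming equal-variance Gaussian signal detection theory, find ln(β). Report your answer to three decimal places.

ln β = -0.434

H = 56/64 = 0.8750
FA = 16/64 = 0.2500
z(0.8750) = 1.1503, z(0.2500) = -0.6745
ln β = −½·[z(H)² − z(FA)²] = −0.5 × (1.3232 − 0.4550) = -0.4341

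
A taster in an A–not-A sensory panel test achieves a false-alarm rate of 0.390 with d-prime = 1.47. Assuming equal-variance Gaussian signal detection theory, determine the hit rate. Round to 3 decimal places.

z(false-alarm rate) = z(0.390) = -0.2793
z(H) = z(FA) + d' = -0.2793 + 1.47 = 1.1907
hit rate = Φ(1.1907) = 0.8831

hit rate = 0.883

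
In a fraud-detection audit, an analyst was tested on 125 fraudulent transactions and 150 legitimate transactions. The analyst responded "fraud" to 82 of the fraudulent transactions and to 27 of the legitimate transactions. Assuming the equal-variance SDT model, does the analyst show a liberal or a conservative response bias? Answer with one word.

z(H) = 0.402, z(FA) = -0.915
c = −½·(z(H) + z(FA)) = 0.2565
c > 0 → conservative criterion (biased toward responding “no”).

conservative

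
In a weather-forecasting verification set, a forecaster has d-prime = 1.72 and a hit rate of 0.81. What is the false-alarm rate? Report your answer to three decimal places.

z(hit rate) = z(0.81) = 0.8779
z(FA) = z(H) − d' = 0.8779 − 1.72 = -0.8421
false-alarm rate = Φ(-0.8421) = 0.1999

false-alarm rate = 0.200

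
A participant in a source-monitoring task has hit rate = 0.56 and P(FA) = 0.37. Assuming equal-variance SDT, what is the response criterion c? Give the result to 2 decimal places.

c = 0.09

Φ⁻¹(H) = Φ⁻¹(0.56) = 0.1510
Φ⁻¹(FA) = Φ⁻¹(0.37) = -0.3319
c = −½·[z(H) + z(FA)] = −0.5 × (0.1510 + (-0.3319)) = 0.09045
c > 0: the participant has a conservative response bias.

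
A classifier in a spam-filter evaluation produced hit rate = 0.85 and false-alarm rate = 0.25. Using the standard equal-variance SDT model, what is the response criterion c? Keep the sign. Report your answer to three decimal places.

c = -0.181

Φ⁻¹(H) = Φ⁻¹(0.85) = 1.0364
Φ⁻¹(FA) = Φ⁻¹(0.25) = -0.6745
c = −½·[z(H) + z(FA)] = −0.5 × (1.0364 + (-0.6745)) = -0.18095
c < 0: the classifier has a liberal response bias.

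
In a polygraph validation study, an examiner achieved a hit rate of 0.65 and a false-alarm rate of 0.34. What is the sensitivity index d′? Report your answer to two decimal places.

d′ = 0.80

z(H) = z(0.65) = 0.3853
z(FA) = z(0.34) = -0.4125
d' = z(H) − z(FA) = 0.3853 − (-0.4125) = 0.7978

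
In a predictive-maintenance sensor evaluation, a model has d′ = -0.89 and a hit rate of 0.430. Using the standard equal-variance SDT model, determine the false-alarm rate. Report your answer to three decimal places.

z(hit rate) = z(0.430) = -0.1764
z(FA) = z(H) − d' = -0.1764 − (-0.89) = 0.7136
false-alarm rate = Φ(0.7136) = 0.7623

false-alarm rate = 0.762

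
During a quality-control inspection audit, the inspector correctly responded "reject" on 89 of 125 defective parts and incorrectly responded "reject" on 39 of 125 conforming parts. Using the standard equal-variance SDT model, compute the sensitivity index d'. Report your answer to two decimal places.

H = 89/125 = 0.7120
FA = 39/125 = 0.3120
z(H) = z(0.7120) = 0.559
z(FA) = z(0.3120) = -0.490
d' = z(H) − z(FA) = 0.559 − (-0.490) = 1.049

d' = 1.05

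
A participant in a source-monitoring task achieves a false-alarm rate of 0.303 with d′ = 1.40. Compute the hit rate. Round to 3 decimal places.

z(false-alarm rate) = z(0.303) = -0.5158
z(H) = z(FA) + d' = -0.5158 + 1.40 = 0.8842
hit rate = Φ(0.8842) = 0.8117

hit rate = 0.812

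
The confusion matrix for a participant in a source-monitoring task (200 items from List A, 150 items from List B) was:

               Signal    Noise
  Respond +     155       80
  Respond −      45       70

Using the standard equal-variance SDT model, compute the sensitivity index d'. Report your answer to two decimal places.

H = 155/200 = 0.7750
FA = 80/150 = 0.5333
Φ⁻¹(0.7750) = 0.7554, Φ⁻¹(0.5333) = 0.0836
d' = z(H) − z(FA) = 0.7554 − 0.0836 = 0.6718

d' = 0.67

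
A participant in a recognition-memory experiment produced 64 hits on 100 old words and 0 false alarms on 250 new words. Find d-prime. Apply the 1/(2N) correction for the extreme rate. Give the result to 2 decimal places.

d-prime = 3.24

The false-alarm rate is 0/250 = 0, so apply the 1/(2N) correction: FA → 1/(2·250) = 0.00200.
z(H) = z(0.64000) = 0.358
z(FA) = z(0.00200) = -2.878
d' = 0.358 − (-2.878) = 3.236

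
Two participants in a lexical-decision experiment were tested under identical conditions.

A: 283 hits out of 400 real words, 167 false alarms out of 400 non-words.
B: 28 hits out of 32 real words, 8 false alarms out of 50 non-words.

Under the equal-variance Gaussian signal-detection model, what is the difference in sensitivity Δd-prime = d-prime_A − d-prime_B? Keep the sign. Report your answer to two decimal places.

Δd-prime = -1.39

A: z(0.7075) = 0.546, z(0.4175) = -0.208, d' = 0.754
B: z(0.8750) = 1.150, z(0.1600) = -0.994, d' = 2.144
Δd' = d'_A − d'_B = 0.754 − 2.144 = -1.390
B has the higher sensitivity.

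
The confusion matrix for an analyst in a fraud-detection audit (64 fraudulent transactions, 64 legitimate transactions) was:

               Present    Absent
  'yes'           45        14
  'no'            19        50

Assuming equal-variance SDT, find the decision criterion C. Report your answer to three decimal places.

H = 45/64 = 0.7031
FA = 14/64 = 0.2188
Φ⁻¹(H) = Φ⁻¹(0.7031) = 0.5333
Φ⁻¹(FA) = Φ⁻¹(0.2188) = -0.7763
c = −½·[z(H) + z(FA)] = −0.5 × (0.5333 + (-0.7763)) = 0.1215

C = 0.122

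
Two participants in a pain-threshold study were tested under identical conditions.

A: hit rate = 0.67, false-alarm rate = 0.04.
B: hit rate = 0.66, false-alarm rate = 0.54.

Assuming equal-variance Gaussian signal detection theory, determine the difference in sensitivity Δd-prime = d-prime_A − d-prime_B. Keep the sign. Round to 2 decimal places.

Δd-prime = 1.88

A: z(0.67) = 0.440, z(0.04) = -1.751, d' = 2.191
B: z(0.66) = 0.412, z(0.54) = 0.100, d' = 0.312
Δd' = d'_A − d'_B = 2.191 − 0.312 = 1.879
A has the higher sensitivity.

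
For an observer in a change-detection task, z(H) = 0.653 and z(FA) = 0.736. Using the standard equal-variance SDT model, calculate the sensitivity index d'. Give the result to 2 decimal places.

d' = -0.08

d' = z(H) − z(FA) = 0.653 − 0.736 = -0.083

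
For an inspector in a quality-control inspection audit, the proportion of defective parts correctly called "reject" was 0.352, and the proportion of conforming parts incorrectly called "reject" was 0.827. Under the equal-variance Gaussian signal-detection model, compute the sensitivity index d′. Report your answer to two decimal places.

z(H) = z(0.352) = -0.380
z(FA) = z(0.827) = 0.942
d' = z(H) − z(FA) = -0.380 − 0.942 = -1.322

d′ = -1.32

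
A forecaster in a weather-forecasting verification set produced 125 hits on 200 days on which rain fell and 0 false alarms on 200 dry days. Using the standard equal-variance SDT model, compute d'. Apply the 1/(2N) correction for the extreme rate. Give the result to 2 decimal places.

d' = 3.13

The false-alarm rate is 0/200 = 0, so apply the 1/(2N) correction: FA → 1/(2·200) = 0.00250.
z(H) = z(0.62500) = 0.319
z(FA) = z(0.00250) = -2.807
d' = 0.319 − (-2.807) = 3.126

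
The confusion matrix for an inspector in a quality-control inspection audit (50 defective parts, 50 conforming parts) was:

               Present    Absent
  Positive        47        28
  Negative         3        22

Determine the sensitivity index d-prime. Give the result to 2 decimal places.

H = 47/50 = 0.9400
FA = 28/50 = 0.5600
Φ⁻¹(H) = Φ⁻¹(0.9400) = 1.5548
Φ⁻¹(FA) = Φ⁻¹(0.5600) = 0.1510
d' = z(H) − z(FA) = 1.5548 − 0.1510 = 1.4038

d-prime = 1.40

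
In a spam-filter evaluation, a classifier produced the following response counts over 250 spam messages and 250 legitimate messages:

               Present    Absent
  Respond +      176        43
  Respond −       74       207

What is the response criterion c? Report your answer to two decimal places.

c = 0.21

H = 176/250 = 0.7040
FA = 43/250 = 0.1720
z(H) = 0.536
z(FA) = -0.946
c = −½·[z(H) + z(FA)] = −0.5 × (0.536 + (-0.946)) = 0.205
c > 0: the classifier has a conservative response bias.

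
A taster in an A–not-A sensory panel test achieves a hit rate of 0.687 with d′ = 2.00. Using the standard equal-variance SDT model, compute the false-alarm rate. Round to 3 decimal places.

false-alarm rate = 0.065

z(hit rate) = z(0.687) = 0.4874
z(FA) = z(H) − d' = 0.4874 − 2.00 = -1.5126
false-alarm rate = Φ(-1.5126) = 0.0652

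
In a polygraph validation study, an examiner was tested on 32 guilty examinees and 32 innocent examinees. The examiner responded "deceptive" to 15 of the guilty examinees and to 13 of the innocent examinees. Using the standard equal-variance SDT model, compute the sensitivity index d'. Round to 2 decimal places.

H = 15/32 = 0.4688
FA = 13/32 = 0.4062
Φ⁻¹(H) = Φ⁻¹(0.4688) = -0.0783
Φ⁻¹(FA) = Φ⁻¹(0.4062) = -0.2373
d' = z(H) − z(FA) = -0.0783 − (-0.2373) = 0.1590

d' = 0.16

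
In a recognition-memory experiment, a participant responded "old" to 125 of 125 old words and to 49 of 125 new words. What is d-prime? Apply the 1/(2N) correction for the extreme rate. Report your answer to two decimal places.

The hit rate is 125/125 = 1, so apply the 1/(2N) correction: H → 1 − 1/(2·125) = 0.99600.
z(H) = z(0.99600) = 2.652
z(FA) = z(0.39200) = -0.274
d' = 2.652 − (-0.274) = 2.926

d-prime = 2.93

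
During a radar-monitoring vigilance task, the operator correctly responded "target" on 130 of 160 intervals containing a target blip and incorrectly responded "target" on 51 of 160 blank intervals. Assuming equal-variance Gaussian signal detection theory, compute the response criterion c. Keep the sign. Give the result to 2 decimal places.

c = -0.21

H = 130/160 = 0.8125
FA = 51/160 = 0.3187
z(0.8125) = 0.8871, z(0.3187) = -0.4713
c = −½·[z(H) + z(FA)] = −0.5 × (0.8871 + (-0.4713)) = -0.2079
c < 0: the operator has a liberal response bias.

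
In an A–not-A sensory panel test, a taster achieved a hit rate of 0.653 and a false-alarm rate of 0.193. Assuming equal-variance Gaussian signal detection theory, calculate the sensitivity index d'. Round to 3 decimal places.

d' = 1.260

z(0.653) = 0.3934, z(0.193) = -0.8669
d' = z(H) − z(FA) = 0.3934 − (-0.8669) = 1.2603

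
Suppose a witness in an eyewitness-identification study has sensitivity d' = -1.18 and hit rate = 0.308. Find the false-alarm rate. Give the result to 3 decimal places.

z(hit rate) = z(0.308) = -0.5015
z(FA) = z(H) − d' = -0.5015 − (-1.18) = 0.6785
false-alarm rate = Φ(0.6785) = 0.7513

false-alarm rate = 0.751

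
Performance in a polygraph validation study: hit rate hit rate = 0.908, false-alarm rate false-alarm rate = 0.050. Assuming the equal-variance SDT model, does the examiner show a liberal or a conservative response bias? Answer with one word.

conservative

z(H) = 1.329, z(FA) = -1.645
c = −½·(z(H) + z(FA)) = 0.158
c > 0 → conservative criterion (biased toward responding “no”).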